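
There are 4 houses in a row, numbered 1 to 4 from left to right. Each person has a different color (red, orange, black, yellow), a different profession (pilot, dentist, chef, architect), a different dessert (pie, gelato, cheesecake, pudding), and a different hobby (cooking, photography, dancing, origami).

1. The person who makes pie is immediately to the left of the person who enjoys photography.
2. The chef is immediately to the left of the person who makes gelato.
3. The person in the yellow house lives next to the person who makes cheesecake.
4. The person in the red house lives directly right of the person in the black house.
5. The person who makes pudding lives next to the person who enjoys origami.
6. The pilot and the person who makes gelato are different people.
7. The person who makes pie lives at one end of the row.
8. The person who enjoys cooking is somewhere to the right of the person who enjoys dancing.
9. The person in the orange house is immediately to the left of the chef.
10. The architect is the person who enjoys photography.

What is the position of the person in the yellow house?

Clue 7: the person who makes pie is in house 1.
By clue 1, the person who enjoys photography is in house 2.
Clue 10 places the architect in house 2.
Clue 2 places the person who makes gelato in house 4.
The person in the orange house is in house 2 (clue 9).
That leaves chef as the profession for house 3.
House 4 profession: only dentist fits.
The person in the red house is in house 4 (clue 4).
The person in the black house is in house 3 (clue 4).
House 1 color: only yellow fits.
House 1 profession: only pilot fits.
The person who makes cheesecake is in house 2 (clue 3).
The only dessert still possible for house 3 is pudding.
By clue 5, the person who enjoys origami is in house 4.
House 1 hobby: only dancing fits.
House 3 hobby: only cooking fits.
So: house 1 = yellow/pilot/pie/dancing, house 2 = orange/architect/cheesecake/photography, house 3 = black/chef/pudding/cooking, house 4 = red/dentist/gelato/origami.

1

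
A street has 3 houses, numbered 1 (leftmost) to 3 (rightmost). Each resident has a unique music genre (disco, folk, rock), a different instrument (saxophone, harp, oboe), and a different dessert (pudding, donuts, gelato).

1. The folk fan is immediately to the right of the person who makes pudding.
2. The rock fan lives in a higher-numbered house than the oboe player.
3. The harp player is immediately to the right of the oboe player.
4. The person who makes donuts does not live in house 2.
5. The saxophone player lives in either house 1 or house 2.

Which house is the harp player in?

3

House 1 music genre: only disco fits.
The only instrument still possible for house 3 is harp.
From clue 3, the oboe player must be in house 2.
So house 1 gets saxophone for instrument.
From clue 2, the rock fan must be in house 3.
The only music genre still possible for house 2 is folk.
The person who makes pudding is in house 1 (clue 1).
House 2 dessert: only gelato fits.
House 3's dessert must be donuts (nothing else left).
So: house 1 = disco/saxophone/pudding, house 2 = folk/oboe/gelato, house 3 = rock/harp/donuts.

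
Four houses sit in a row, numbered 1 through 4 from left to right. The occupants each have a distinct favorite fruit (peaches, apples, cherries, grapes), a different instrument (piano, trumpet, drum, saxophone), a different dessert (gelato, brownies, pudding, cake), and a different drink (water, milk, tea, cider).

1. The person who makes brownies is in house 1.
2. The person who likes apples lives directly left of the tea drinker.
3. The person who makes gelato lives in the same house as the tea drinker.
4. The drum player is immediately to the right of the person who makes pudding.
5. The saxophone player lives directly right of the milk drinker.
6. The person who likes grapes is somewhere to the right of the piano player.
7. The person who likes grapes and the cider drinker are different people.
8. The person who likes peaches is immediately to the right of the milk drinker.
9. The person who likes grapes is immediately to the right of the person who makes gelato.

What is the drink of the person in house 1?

Clue 1 places the person who makes brownies in house 1.
That leaves cake as the dessert for house 4.
The person who likes apples is narrowed to house 1 or 2; consider each.
Placing it in house 2 leads to a contradiction, so it's in house 1.
Clue 2 places the tea drinker in house 2.
The person who makes gelato is in house 2 (clue 3).
Clue 9 places the person who likes grapes in house 3.
House 3 dessert: only pudding fits.
Clue 4: the drum player is in house 4.
So house 2 gets saxophone for instrument.
House 3 instrument: only trumpet fits.
By clue 5, the milk drinker is in house 1.
From clue 8, the person who likes peaches must be in house 2.
That leaves cherries as the favorite fruit for house 4.
That leaves piano as the instrument for house 1.
That leaves water as the drink for house 3.
House 4 drink: only cider fits.
So: house 1 = apples/piano/brownies/milk, house 2 = peaches/saxophone/gelato/tea, house 3 = grapes/trumpet/pudding/water, house 4 = cherries/drum/cake/cider.

milk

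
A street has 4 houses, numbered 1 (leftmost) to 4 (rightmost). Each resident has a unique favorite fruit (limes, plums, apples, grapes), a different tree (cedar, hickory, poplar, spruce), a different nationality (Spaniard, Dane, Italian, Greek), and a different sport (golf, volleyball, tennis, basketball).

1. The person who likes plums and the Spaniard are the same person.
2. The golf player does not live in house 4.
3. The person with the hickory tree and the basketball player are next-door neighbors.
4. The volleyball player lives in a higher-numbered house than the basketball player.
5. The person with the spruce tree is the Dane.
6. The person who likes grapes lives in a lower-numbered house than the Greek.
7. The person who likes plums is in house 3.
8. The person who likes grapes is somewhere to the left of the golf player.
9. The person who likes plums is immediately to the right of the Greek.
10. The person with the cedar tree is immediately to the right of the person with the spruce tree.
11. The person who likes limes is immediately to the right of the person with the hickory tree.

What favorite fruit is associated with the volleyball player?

The person who likes plums is in house 3 (clue 7).
From clue 9, the Greek must be in house 2.
Clue 1 places the Spaniard in house 3.
By clue 6, the person who likes grapes is in house 1.
That leaves Dane as the nationality for house 1.
That leaves Italian as the nationality for house 4.
Clue 3: the basketball player is in house 2.
Clue 5 places the person with the spruce tree in house 1.
By clue 10, the person with the cedar tree is in house 2.
The only tree still possible for house 4 is poplar.
So house 1 gets tennis for sport.
That leaves volleyball as the sport for house 4.
From clue 11, the person who likes limes must be in house 4.
So house 2 gets apples for favorite fruit.
House 3 tree: only hickory fits.
House 3 sport: only golf fits.
So: house 1 = grapes/spruce/Dane/tennis, house 2 = apples/cedar/Greek/basketball, house 3 = plums/hickory/Spaniard/golf, house 4 = limes/poplar/Italian/volleyball.

limes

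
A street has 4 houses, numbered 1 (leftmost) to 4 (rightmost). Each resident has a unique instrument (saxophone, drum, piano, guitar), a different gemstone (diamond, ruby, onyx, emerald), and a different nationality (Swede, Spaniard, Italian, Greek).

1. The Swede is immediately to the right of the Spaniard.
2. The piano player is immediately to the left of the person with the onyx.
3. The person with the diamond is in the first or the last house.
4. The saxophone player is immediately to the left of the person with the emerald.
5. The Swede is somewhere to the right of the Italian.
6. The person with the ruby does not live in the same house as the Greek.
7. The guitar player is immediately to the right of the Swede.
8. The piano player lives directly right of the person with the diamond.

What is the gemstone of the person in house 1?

diamond

The piano player is in house 2 (clue 8).
The person with the diamond is in house 1 (clue 8).
House 4's nationality must be Greek (nothing else left).
From clue 2, the person with the onyx must be in house 3.
So house 4 gets emerald for gemstone.
The only nationality still possible for house 3 is Swede.
From clue 1, the Spaniard must be in house 2.
Clue 4: the saxophone player is in house 3.
The guitar player is in house 4 (clue 7).
So house 1 gets drum for instrument.
House 2 gemstone: only ruby fits.
House 1's nationality must be Italian (nothing else left).
So: house 1 = drum/diamond/Italian, house 2 = piano/ruby/Spaniard, house 3 = saxophone/onyx/Swede, house 4 = guitar/emerald/Greek.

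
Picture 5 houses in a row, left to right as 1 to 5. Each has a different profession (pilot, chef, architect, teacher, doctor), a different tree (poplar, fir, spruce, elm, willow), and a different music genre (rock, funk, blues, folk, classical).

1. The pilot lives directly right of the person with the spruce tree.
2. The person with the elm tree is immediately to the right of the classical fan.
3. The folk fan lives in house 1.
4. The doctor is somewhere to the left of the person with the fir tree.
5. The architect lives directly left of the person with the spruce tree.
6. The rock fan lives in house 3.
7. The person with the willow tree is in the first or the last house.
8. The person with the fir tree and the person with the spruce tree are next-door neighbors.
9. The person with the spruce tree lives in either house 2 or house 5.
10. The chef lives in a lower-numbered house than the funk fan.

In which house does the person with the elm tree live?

From clue 3, the folk fan must be in house 1.
Clue 6 places the rock fan in house 3.
The person with the spruce tree is in house 2 (clue 9).
The pilot is in house 3 (clue 1).
By clue 5, the architect is in house 1.
Clue 8 places the person with the fir tree in house 3.
So house 5 gets teacher for profession.
House 1's tree must be willow (nothing else left).
That leaves poplar as the tree for house 4.
House 5's tree must be elm (nothing else left).
By clue 2, the classical fan is in house 4.
The doctor is in house 2 (clue 4).
So house 4 gets chef for profession.
House 2's music genre must be blues (nothing else left).
That leaves funk as the music genre for house 5.
So: house 1 = architect/willow/folk, house 2 = doctor/spruce/blues, house 3 = pilot/fir/rock, house 4 = chef/poplar/classical, house 5 = teacher/elm/funk.

5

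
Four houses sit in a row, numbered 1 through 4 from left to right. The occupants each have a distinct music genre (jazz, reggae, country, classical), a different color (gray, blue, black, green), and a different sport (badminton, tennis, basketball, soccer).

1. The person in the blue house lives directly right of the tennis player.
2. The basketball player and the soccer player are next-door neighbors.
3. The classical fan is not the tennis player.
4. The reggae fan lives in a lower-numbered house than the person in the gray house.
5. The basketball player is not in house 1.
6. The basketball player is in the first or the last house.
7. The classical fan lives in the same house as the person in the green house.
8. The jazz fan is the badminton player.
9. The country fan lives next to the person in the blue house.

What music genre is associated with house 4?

classical

By clue 6, the basketball player is in house 4.
By clue 2, the soccer player is in house 3.
The jazz fan is narrowed to house 1 or 2; consider each.
Placing it in house 1 leads to a contradiction, so it's in house 2.
The badminton player is in house 2 (clue 8).
The only sport still possible for house 1 is tennis.
Clue 1 places the person in the blue house in house 2.
So house 4 gets classical for music genre.
That leaves black as the color for house 1.
Clue 7 places the person in the green house in house 4.
The only color still possible for house 3 is gray.
Clue 4 places the reggae fan in house 1.
That leaves country as the music genre for house 3.
So: house 1 = reggae/black/tennis, house 2 = jazz/blue/badminton, house 3 = country/gray/soccer, house 4 = classical/green/basketball.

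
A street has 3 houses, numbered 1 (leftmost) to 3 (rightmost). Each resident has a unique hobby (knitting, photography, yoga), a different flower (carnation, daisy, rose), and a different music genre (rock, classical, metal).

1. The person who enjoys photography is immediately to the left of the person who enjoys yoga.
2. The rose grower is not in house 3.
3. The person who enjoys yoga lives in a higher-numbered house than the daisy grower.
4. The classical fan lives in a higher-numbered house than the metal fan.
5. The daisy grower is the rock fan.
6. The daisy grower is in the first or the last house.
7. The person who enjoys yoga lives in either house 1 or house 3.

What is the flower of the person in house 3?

The daisy grower is in house 1 (clue 6).
By clue 7, the person who enjoys yoga is in house 3.
That leaves rose as the flower for house 2.
The only flower still possible for house 3 is carnation.
The only music genre still possible for house 3 is classical.
From clue 1, the person who enjoys photography must be in house 2.
By clue 5, the rock fan is in house 1.
The only hobby still possible for house 1 is knitting.
House 2 music genre: only metal fits.
So: house 1 = knitting/daisy/rock, house 2 = photography/rose/metal, house 3 = yoga/carnation/classical.

carnation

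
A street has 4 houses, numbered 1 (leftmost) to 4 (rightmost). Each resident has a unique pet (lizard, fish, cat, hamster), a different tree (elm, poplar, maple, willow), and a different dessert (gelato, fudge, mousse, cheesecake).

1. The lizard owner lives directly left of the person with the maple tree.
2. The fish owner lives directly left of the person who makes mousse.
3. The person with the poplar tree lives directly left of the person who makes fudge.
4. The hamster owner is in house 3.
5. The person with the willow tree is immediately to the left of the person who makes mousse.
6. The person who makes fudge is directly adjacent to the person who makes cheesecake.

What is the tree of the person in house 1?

willow

The hamster owner is in house 3 (clue 4).
So house 4 gets cat for pet.
House 4 tree: only elm fits.
The fish owner is narrowed to house 1 or 2; consider each.
Placing it in house 2 leads to a contradiction, so it's in house 1.
By clue 2, the person who makes mousse is in house 2.
By clue 5, the person with the willow tree is in house 1.
So house 2 gets lizard for pet.
Clue 1 places the person with the maple tree in house 3.
That leaves poplar as the tree for house 2.
That leaves gelato as the dessert for house 1.
Clue 3: the person who makes fudge is in house 3.
From clue 6, the person who makes cheesecake must be in house 4.
So: house 1 = fish/willow/gelato, house 2 = lizard/poplar/mousse, house 3 = hamster/maple/fudge, house 4 = cat/elm/cheesecake.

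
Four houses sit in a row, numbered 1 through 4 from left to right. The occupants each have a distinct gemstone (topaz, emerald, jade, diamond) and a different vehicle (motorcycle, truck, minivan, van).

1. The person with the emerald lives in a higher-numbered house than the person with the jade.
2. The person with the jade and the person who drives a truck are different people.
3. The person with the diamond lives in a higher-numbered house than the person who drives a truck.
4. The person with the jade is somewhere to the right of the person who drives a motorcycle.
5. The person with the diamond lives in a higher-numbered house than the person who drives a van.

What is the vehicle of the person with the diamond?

minivan

House 1 gemstone: only topaz fits.
House 4 vehicle: only minivan fits.
The person with the emerald is narrowed to house 3 or 4; consider each.
Placing it in house 4 leads to a contradiction, so it's in house 3.
The person with the jade is in house 2 (clue 1).
Clue 4 places the person who drives a motorcycle in house 1.
The only gemstone still possible for house 4 is diamond.
House 2 vehicle: only van fits.
House 3's vehicle must be truck (nothing else left).
So: house 1 = topaz/motorcycle, house 2 = jade/van, house 3 = emerald/truck, house 4 = diamond/minivan.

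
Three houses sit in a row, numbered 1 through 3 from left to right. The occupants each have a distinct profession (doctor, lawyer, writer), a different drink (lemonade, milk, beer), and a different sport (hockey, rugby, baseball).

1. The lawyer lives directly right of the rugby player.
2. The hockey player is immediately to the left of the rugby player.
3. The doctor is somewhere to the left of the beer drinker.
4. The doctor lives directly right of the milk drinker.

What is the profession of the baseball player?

Clue 2: the hockey player is in house 1.
Clue 2: the rugby player is in house 2.
Clue 4 places the doctor in house 2.
Clue 4 places the milk drinker in house 1.
The only profession still possible for house 1 is writer.
That leaves lawyer as the profession for house 3.
So house 3 gets baseball for sport.
Clue 3: the beer drinker is in house 3.
That leaves lemonade as the drink for house 2.
So: house 1 = writer/milk/hockey, house 2 = doctor/lemonade/rugby, house 3 = lawyer/beer/baseball.

lawyer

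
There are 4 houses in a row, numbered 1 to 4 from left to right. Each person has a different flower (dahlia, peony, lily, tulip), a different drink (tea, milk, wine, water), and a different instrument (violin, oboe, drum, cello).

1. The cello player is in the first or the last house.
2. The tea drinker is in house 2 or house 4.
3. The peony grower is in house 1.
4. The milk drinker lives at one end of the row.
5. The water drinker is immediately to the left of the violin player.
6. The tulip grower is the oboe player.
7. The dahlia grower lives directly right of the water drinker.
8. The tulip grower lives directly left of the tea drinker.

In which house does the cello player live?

Clue 3: the peony grower is in house 1.
House 3's flower must be tulip (nothing else left).
The oboe player is in house 3 (clue 6).
From clue 8, the tea drinker must be in house 4.
That leaves milk as the drink for house 1.
House 2 drink: only wine fits.
House 3's drink must be water (nothing else left).
Clue 5 places the violin player in house 4.
The dahlia grower is in house 4 (clue 7).
House 2's flower must be lily (nothing else left).
House 1's instrument must be cello (nothing else left).
House 2 instrument: only drum fits.
So: house 1 = peony/milk/cello, house 2 = lily/wine/drum, house 3 = tulip/water/oboe, house 4 = dahlia/tea/violin.

1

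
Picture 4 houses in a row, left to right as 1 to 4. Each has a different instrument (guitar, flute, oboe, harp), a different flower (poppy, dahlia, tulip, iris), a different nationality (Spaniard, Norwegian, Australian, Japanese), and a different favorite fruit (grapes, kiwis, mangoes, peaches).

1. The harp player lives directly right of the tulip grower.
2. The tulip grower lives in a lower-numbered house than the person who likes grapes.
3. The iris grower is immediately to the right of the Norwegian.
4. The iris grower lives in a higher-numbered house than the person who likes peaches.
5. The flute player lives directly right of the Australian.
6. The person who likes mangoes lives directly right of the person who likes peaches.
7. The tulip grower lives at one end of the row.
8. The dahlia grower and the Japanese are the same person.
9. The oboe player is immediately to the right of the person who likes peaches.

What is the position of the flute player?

4

Clue 7: the tulip grower is in house 1.
House 1's instrument must be guitar (nothing else left).
Clue 1: the harp player is in house 2.
So house 1 gets kiwis for favorite fruit.
That leaves Spaniard as the nationality for house 1.
House 4's nationality must be Japanese (nothing else left).
Clue 8 places the dahlia grower in house 4.
That leaves poppy as the flower for house 2.
That leaves iris as the flower for house 3.
By clue 3, the Norwegian is in house 2.
Clue 4: the person who likes peaches is in house 2.
By clue 6, the person who likes mangoes is in house 3.
Clue 9: the oboe player is in house 3.
That leaves flute as the instrument for house 4.
House 3 nationality: only Australian fits.
So house 4 gets grapes for favorite fruit.
So: house 1 = guitar/tulip/Spaniard/kiwis, house 2 = harp/poppy/Norwegian/peaches, house 3 = oboe/iris/Australian/mangoes, house 4 = flute/dahlia/Japanese/grapes.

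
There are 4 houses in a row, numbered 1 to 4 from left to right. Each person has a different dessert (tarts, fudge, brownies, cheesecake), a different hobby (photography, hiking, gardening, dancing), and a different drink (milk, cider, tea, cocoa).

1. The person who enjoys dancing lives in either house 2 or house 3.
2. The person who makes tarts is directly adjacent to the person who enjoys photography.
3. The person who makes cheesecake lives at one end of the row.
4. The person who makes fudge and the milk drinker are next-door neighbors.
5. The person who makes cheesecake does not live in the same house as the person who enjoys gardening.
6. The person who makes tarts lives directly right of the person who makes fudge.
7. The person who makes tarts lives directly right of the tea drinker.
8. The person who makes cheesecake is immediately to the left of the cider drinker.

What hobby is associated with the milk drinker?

gardening

Clue 8: the person who makes cheesecake is in house 1.
Clue 8: the cider drinker is in house 2.
Clue 7: the person who makes tarts is in house 4.
By clue 7, the tea drinker is in house 3.
By clue 2, the person who enjoys photography is in house 3.
From clue 6, the person who makes fudge must be in house 3.
The only dessert still possible for house 2 is brownies.
That leaves hiking as the hobby for house 1.
House 2 hobby: only dancing fits.
House 4's hobby must be gardening (nothing else left).
The milk drinker is in house 4 (clue 4).
The only drink still possible for house 1 is cocoa.
So: house 1 = cheesecake/hiking/cocoa, house 2 = brownies/dancing/cider, house 3 = fudge/photography/tea, house 4 = tarts/gardening/milk.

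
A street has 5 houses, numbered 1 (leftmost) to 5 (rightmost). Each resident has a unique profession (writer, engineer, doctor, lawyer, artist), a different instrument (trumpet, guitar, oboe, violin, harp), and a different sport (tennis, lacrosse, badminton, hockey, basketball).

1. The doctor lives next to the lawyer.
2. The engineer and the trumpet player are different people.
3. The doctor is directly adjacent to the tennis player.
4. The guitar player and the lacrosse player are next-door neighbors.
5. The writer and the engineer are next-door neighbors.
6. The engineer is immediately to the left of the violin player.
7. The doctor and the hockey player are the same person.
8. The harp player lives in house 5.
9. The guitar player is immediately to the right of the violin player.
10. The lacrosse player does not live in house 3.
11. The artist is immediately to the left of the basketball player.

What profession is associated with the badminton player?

Clue 8 places the harp player in house 5.
The engineer is narrowed to house 1 or 2; consider each.
Placing it in house 1 leads to a contradiction, so it's in house 2.
Clue 6 places the violin player in house 3.
Clue 9 places the guitar player in house 4.
The only instrument still possible for house 2 is oboe.
By clue 4, the lacrosse player is in house 5.
That leaves trumpet as the instrument for house 1.
So house 1 gets badminton for sport.
House 5's profession must be lawyer (nothing else left).
Clue 1: the doctor is in house 4.
Clue 3 places the tennis player in house 3.
Clue 7 places the hockey player in house 4.
The only sport still possible for house 2 is basketball.
Clue 11 places the artist in house 1.
House 3 profession: only writer fits.
So: house 1 = artist/trumpet/badminton, house 2 = engineer/oboe/basketball, house 3 = writer/violin/tennis, house 4 = doctor/guitar/hockey, house 5 = lawyer/harp/lacrosse.

artist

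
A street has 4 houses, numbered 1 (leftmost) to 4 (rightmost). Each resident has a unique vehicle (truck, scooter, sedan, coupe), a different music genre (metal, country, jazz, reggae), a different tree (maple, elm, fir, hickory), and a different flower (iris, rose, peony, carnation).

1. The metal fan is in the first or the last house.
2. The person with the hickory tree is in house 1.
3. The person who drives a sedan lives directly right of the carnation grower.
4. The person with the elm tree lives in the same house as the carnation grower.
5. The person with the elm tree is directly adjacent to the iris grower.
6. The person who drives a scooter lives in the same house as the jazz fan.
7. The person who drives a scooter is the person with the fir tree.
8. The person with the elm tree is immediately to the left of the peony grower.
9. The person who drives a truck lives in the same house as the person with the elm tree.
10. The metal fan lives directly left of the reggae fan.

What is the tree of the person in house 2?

elm

Clue 2: the person with the hickory tree is in house 1.
Clue 10: the metal fan is in house 1.
From clue 10, the reggae fan must be in house 2.
House 1's vehicle must be coupe (nothing else left).
House 2's vehicle must be truck (nothing else left).
By clue 9, the person with the elm tree is in house 2.
Clue 4 places the carnation grower in house 2.
Clue 8: the peony grower is in house 3.
The only flower still possible for house 4 is rose.
Clue 3 places the person who drives a sedan in house 3.
So house 4 gets scooter for vehicle.
House 1 flower: only iris fits.
Clue 6 places the jazz fan in house 4.
From clue 7, the person with the fir tree must be in house 4.
House 3's music genre must be country (nothing else left).
That leaves maple as the tree for house 3.
So: house 1 = coupe/metal/hickory/iris, house 2 = truck/reggae/elm/carnation, house 3 = sedan/country/maple/peony, house 4 = scooter/jazz/fir/rose.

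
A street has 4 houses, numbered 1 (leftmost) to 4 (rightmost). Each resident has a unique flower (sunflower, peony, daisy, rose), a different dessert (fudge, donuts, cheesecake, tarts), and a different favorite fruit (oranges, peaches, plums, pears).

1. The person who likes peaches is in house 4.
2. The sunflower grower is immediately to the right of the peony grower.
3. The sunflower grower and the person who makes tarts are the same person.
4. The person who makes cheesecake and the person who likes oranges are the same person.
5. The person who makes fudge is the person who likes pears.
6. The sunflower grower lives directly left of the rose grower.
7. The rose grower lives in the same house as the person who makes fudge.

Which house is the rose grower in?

The person who likes peaches is in house 4 (clue 1).
By clue 5, the person who makes fudge is in house 3.
Clue 5 places the person who likes pears in house 3.
Clue 7 places the rose grower in house 3.
So house 4 gets daisy for flower.
That leaves tarts as the dessert for house 2.
The only dessert still possible for house 4 is donuts.
Clue 2: the peony grower is in house 1.
From clue 4, the person who likes oranges must be in house 1.
House 2 flower: only sunflower fits.
So house 1 gets cheesecake for dessert.
That leaves plums as the favorite fruit for house 2.
So: house 1 = peony/cheesecake/oranges, house 2 = sunflower/tarts/plums, house 3 = rose/fudge/pears, house 4 = daisy/donuts/peaches.

3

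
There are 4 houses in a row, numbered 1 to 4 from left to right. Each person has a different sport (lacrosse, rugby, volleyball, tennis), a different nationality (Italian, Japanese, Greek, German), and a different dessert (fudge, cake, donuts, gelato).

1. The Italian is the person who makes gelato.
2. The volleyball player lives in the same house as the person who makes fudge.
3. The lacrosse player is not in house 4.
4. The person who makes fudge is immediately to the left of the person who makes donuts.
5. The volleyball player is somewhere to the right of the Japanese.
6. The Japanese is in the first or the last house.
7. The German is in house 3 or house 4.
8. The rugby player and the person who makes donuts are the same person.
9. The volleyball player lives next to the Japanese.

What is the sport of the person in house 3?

rugby

The Japanese is in house 1 (clue 6).
By clue 9, the volleyball player is in house 2.
The person who makes fudge is in house 2 (clue 2).
By clue 4, the person who makes donuts is in house 3.
Clue 8 places the rugby player in house 3.
House 4 sport: only tennis fits.
So house 1 gets cake for dessert.
The only dessert still possible for house 4 is gelato.
By clue 1, the Italian is in house 4.
House 1's sport must be lacrosse (nothing else left).
So house 2 gets Greek for nationality.
House 3 nationality: only German fits.
So: house 1 = lacrosse/Japanese/cake, house 2 = volleyball/Greek/fudge, house 3 = rugby/German/donuts, house 4 = tennis/Italian/gelato.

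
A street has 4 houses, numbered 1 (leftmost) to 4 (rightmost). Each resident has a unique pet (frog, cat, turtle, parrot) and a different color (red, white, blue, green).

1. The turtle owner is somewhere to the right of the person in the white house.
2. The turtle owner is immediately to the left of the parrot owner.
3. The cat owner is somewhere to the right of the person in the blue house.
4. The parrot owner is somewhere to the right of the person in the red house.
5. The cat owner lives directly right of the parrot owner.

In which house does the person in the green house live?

4

Clue 5: the cat owner is in house 4.
The parrot owner is in house 3 (clue 5).
House 1 pet: only frog fits.
That leaves turtle as the pet for house 2.
That leaves green as the color for house 4.
Clue 1: the person in the white house is in house 1.
House 3's color must be blue (nothing else left).
House 2 color: only red fits.
So: house 1 = frog/white, house 2 = turtle/red, house 3 = parrot/blue, house 4 = cat/green.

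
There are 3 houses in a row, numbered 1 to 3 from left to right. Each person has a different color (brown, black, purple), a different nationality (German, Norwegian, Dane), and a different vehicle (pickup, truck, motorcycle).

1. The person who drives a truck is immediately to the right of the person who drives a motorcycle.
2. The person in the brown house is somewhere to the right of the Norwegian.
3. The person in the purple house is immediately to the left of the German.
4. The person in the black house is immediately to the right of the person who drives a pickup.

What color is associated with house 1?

purple

House 1's color must be purple (nothing else left).
House 3's vehicle must be truck (nothing else left).
By clue 1, the person who drives a motorcycle is in house 2.
The German is in house 2 (clue 3).
House 1 nationality: only Norwegian fits.
House 3's nationality must be Dane (nothing else left).
House 1 vehicle: only pickup fits.
From clue 4, the person in the black house must be in house 2.
The only color still possible for house 3 is brown.
So: house 1 = purple/Norwegian/pickup, house 2 = black/German/motorcycle, house 3 = brown/Dane/truck.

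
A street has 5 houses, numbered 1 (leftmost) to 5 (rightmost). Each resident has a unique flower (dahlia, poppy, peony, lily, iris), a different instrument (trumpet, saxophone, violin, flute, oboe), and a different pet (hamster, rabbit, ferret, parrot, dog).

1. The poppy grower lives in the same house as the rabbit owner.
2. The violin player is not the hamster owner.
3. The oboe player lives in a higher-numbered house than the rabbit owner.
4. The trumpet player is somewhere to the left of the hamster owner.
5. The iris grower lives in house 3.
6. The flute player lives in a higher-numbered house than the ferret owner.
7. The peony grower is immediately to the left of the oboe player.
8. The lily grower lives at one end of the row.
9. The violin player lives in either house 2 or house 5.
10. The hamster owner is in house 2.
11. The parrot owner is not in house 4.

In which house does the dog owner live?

4

The iris grower is in house 3 (clue 5).
The hamster owner is in house 2 (clue 10).
Clue 2 places the violin player in house 5.
Clue 4 places the trumpet player in house 1.
Clue 3: the rabbit owner is in house 1.
The only pet still possible for house 3 is ferret.
House 4 pet: only dog fits.
House 5's pet must be parrot (nothing else left).
Clue 1: the poppy grower is in house 1.
Clue 6: the flute player is in house 4.
That leaves peony as the flower for house 2.
So house 4 gets dahlia for flower.
House 5's flower must be lily (nothing else left).
By clue 7, the oboe player is in house 3.
House 2's instrument must be saxophone (nothing else left).
So: house 1 = poppy/trumpet/rabbit, house 2 = peony/saxophone/hamster, house 3 = iris/oboe/ferret, house 4 = dahlia/flute/dog, house 5 = lily/violin/parrot.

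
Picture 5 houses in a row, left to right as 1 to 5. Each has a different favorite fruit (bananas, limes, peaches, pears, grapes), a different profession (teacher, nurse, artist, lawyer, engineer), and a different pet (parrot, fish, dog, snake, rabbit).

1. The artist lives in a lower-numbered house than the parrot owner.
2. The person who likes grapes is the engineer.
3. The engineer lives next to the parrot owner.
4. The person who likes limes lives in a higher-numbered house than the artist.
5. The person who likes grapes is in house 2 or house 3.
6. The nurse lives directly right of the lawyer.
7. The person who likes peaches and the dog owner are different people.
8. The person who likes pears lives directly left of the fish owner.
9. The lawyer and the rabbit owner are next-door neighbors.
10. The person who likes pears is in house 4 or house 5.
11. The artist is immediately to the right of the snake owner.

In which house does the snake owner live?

Clue 10 places the person who likes pears in house 4.
Clue 8: the fish owner is in house 5.
The person who likes grapes is narrowed to house 2 or 3; consider each.
Placing it in house 2 leads to a contradiction, so it's in house 3.
The engineer is in house 3 (clue 2).
From clue 3, the parrot owner must be in house 4.
Clue 11 places the snake owner in house 1.
House 5's favorite fruit must be limes (nothing else left).
House 2 profession: only artist fits.
The lawyer is in house 4 (clue 6).
Clue 9: the rabbit owner is in house 3.
The only profession still possible for house 1 is teacher.
The only profession still possible for house 5 is nurse.
House 2 pet: only dog fits.
Clue 7 places the person who likes peaches in house 1.
House 2's favorite fruit must be bananas (nothing else left).
So: house 1 = peaches/teacher/snake, house 2 = bananas/artist/dog, house 3 = grapes/engineer/rabbit, house 4 = pears/lawyer/parrot, house 5 = limes/nurse/fish.

1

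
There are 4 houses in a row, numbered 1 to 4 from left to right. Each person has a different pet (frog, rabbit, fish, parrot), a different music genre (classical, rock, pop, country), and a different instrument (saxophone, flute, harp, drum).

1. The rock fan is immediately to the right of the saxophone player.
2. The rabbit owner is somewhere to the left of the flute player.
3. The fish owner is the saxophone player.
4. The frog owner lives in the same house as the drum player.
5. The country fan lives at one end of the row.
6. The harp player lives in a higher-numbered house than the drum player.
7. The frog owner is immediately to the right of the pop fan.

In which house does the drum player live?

2

So house 4 gets parrot for pet.
The only instrument still possible for house 1 is saxophone.
From clue 1, the rock fan must be in house 2.
The fish owner is in house 1 (clue 3).
So house 1 gets pop for music genre.
House 3's music genre must be classical (nothing else left).
House 4 music genre: only country fits.
Clue 7: the frog owner is in house 2.
House 3's pet must be rabbit (nothing else left).
That leaves drum as the instrument for house 2.
Clue 2: the flute player is in house 4.
House 3 instrument: only harp fits.
So: house 1 = fish/pop/saxophone, house 2 = frog/rock/drum, house 3 = rabbit/classical/harp, house 4 = parrot/country/flute.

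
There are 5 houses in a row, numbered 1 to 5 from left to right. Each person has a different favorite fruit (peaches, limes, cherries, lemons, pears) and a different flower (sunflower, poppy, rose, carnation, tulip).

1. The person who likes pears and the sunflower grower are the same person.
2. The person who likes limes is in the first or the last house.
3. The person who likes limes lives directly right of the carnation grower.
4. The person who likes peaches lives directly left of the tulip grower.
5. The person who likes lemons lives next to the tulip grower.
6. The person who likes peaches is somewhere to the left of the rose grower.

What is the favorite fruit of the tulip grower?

The person who likes limes is in house 5 (clue 3).
Clue 3: the carnation grower is in house 4.
The person who likes peaches is narrowed to house 1 or 2 or 4; consider each.
Placing it in house 1 and house 4 leads to a contradiction, so it's in house 2.
The tulip grower is in house 3 (clue 4).
House 4's favorite fruit must be lemons (nothing else left).
By clue 1, the person who likes pears is in house 1.
Clue 1: the sunflower grower is in house 1.
That leaves cherries as the favorite fruit for house 3.
House 2's flower must be poppy (nothing else left).
That leaves rose as the flower for house 5.
So: house 1 = pears/sunflower, house 2 = peaches/poppy, house 3 = cherries/tulip, house 4 = lemons/carnation, house 5 = limes/rose.

cherries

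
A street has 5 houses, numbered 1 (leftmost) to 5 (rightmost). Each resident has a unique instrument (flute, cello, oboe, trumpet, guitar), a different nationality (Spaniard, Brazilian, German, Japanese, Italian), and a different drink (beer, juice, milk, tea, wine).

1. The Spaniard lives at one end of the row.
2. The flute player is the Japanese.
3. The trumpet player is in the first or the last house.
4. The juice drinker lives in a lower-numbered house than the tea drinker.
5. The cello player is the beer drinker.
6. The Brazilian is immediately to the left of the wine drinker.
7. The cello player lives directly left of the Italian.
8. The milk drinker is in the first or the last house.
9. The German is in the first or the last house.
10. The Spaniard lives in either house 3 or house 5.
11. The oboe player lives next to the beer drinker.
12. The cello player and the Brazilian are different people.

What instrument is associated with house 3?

guitar

From clue 10, the Spaniard must be in house 5.
House 1 nationality: only German fits.
The trumpet player is narrowed to house 1 or 5; consider each.
Placing it in house 1 leads to a contradiction, so it's in house 5.
The milk drinker is narrowed to house 1 or 5; consider each.
Placing it in house 1 leads to a contradiction, so it's in house 5.
The Brazilian is narrowed to house 2 or 3; consider each.
Placing it in house 2 leads to a contradiction, so it's in house 3.
The wine drinker is in house 4 (clue 6).
From clue 7, the cello player must be in house 1.
Clue 7: the Italian is in house 2.
The only nationality still possible for house 4 is Japanese.
So house 3 gets tea for drink.
By clue 2, the flute player is in house 4.
Clue 5 places the beer drinker in house 1.
Clue 11 places the oboe player in house 2.
That leaves guitar as the instrument for house 3.
That leaves juice as the drink for house 2.
So: house 1 = cello/German/beer, house 2 = oboe/Italian/juice, house 3 = guitar/Brazilian/tea, house 4 = flute/Japanese/wine, house 5 = trumpet/Spaniard/milk.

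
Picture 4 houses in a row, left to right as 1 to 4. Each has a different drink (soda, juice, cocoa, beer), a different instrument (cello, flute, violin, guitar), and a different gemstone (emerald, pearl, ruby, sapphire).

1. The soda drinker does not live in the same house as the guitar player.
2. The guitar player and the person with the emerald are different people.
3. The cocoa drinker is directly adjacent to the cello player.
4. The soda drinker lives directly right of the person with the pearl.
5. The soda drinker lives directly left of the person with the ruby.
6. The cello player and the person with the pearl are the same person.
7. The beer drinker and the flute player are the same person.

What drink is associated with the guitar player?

The soda drinker is narrowed to house 2 or 3; consider each.
Placing it in house 2 leads to a contradiction, so it's in house 3.
Clue 4: the person with the pearl is in house 2.
By clue 5, the person with the ruby is in house 4.
Clue 6: the cello player is in house 2.
The cocoa drinker is in house 1 (clue 3).
House 2's drink must be juice (nothing else left).
The only drink still possible for house 4 is beer.
House 3 instrument: only violin fits.
Clue 7: the flute player is in house 4.
The only instrument still possible for house 1 is guitar.
The person with the emerald is in house 3 (clue 2).
The only gemstone still possible for house 1 is sapphire.
So: house 1 = cocoa/guitar/sapphire, house 2 = juice/cello/pearl, house 3 = soda/violin/emerald, house 4 = beer/flute/ruby.

cocoa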